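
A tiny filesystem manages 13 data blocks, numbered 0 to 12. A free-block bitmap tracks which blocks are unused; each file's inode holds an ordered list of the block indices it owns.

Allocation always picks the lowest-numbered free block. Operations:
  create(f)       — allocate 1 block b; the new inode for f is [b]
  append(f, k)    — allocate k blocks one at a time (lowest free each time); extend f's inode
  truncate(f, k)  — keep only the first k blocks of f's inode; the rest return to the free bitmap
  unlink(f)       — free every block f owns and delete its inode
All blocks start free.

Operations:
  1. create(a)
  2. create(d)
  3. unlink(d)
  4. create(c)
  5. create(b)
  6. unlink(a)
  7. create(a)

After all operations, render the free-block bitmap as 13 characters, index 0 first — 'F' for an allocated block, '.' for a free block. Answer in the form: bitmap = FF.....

after create(a) → a:[0]  free=[F............]
after create(d) → a:[0], d:[1]  free=[FF...........]
after unlink(d) → a:[0]  free=[F............]
after create(c) → a:[0], c:[1]  free=[FF...........]
after create(b) → a:[0], b:[2], c:[1]  free=[FFF..........]
after unlink(a) → b:[2], c:[1]  free=[.FF..........]
after create(a) → a:[0], b:[2], c:[1]  free=[FFF..........]

bitmap = FFF..........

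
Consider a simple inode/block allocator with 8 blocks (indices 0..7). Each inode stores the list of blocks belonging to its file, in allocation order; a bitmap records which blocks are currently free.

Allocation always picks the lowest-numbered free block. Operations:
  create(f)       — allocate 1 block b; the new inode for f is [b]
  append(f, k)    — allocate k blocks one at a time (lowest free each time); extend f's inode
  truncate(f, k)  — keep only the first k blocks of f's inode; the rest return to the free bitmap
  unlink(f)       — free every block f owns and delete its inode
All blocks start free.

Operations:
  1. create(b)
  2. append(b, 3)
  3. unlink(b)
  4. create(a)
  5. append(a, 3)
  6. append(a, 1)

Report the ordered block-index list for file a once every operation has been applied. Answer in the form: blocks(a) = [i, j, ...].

create(b): bitmap=F....... | b=[0]
append(b, 3): bitmap=FFFF.... | b=[0, 1, 2, 3]
unlink(b): bitmap=........ | 
create(a): bitmap=F....... | a=[0]
append(a, 3): bitmap=FFFF.... | a=[0, 1, 2, 3]
append(a, 1): bitmap=FFFFF... | a=[0, 1, 2, 3, 4]

blocks(a) = [0, 1, 2, 3, 4]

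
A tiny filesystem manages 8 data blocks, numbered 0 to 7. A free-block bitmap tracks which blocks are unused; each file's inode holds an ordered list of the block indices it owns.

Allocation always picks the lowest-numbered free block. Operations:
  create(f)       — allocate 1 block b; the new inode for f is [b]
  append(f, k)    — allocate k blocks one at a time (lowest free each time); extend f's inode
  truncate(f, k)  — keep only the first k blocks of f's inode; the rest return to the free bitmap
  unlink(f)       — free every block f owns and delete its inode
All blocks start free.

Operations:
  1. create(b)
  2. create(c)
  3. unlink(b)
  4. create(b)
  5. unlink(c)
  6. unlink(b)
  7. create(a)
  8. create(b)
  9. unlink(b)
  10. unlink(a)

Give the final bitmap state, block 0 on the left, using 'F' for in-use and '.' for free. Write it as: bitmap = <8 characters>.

[1] create(b) — b=0 (map F.......)
[2] create(c) — b=0 c=1 (map FF......)
[3] unlink(b) — c=1 (map .F......)
[4] create(b) — b=0 c=1 (map FF......)
[5] unlink(c) — b=0 (map F.......)
[6] unlink(b) —  (map ........)
[7] create(a) — a=0 (map F.......)
[8] create(b) — a=0 b=1 (map FF......)
[9] unlink(b) — a=0 (map F.......)
[10] unlink(a) —  (map ........)

bitmap = ........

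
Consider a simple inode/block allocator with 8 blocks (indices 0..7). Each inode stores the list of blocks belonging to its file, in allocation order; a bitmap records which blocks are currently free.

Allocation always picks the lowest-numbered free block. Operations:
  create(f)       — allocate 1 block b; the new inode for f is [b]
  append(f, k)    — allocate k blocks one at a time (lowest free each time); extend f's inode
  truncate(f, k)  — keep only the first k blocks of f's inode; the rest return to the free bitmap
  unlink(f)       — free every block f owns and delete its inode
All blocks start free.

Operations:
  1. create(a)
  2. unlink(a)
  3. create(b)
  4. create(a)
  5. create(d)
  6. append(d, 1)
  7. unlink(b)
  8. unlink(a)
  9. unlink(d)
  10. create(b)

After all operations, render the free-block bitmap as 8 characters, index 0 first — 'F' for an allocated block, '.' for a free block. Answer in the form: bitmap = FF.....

bitmap = F.......

  1. create(a)  ⇒  F.......  {a→[0]}
  2. unlink(a)  ⇒  ........  {}
  3. create(b)  ⇒  F.......  {b→[0]}
  4. create(a)  ⇒  FF......  {a→[1]; b→[0]}
  5. create(d)  ⇒  FFF.....  {a→[1]; b→[0]; d→[2]}
  6. append(d, 1)  ⇒  FFFF....  {a→[1]; b→[0]; d→[2, 3]}
  7. unlink(b)  ⇒  .FFF....  {a→[1]; d→[2, 3]}
  8. unlink(a)  ⇒  ..FF....  {d→[2, 3]}
  9. unlink(d)  ⇒  ........  {}
  10. create(b)  ⇒  F.......  {b→[0]}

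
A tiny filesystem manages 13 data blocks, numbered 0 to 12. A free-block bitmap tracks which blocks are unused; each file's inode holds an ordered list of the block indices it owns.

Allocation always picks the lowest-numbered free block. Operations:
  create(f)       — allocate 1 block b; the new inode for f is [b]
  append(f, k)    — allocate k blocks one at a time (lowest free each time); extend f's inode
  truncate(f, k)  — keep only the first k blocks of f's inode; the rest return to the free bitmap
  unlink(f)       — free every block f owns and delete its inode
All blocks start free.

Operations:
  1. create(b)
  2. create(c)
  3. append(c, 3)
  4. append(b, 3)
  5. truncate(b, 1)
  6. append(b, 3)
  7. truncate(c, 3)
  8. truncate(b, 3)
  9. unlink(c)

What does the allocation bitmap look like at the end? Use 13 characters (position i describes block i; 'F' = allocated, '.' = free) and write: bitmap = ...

bitmap = F....FF......

[1] create(b) — b=0 (map F............)
[2] create(c) — b=0 c=1 (map FF...........)
[3] append(c, 3) — b=0 c=1,2,3,4 (map FFFFF........)
[4] append(b, 3) — b=0,5,6,7 c=1,2,3,4 (map FFFFFFFF.....)
[5] truncate(b, 1) — b=0 c=1,2,3,4 (map FFFFF........)
[6] append(b, 3) — b=0,5,6,7 c=1,2,3,4 (map FFFFFFFF.....)
[7] truncate(c, 3) — b=0,5,6,7 c=1,2,3 (map FFFF.FFF.....)
[8] truncate(b, 3) — b=0,5,6 c=1,2,3 (map FFFF.FF......)
[9] unlink(c) — b=0,5,6 (map F....FF......)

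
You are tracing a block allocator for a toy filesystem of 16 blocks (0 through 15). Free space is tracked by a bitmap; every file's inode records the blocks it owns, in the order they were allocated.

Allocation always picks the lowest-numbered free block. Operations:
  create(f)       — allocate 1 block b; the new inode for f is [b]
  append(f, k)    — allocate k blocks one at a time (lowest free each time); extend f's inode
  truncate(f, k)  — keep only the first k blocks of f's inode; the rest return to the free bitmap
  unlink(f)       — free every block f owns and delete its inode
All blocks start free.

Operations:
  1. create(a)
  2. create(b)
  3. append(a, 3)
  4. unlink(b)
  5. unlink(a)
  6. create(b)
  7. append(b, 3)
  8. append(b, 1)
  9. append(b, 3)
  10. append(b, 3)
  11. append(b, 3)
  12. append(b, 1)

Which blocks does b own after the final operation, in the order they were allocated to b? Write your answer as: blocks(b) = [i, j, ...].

blocks(b) = [0, 1, 2, 3, 4, 5, 6, 7, 8, 9, 10, 11, 12, 13, 14]

[1] create(a) — a=0 (map F...............)
[2] create(b) — a=0 b=1 (map FF..............)
[3] append(a, 3) — a=0,2,3,4 b=1 (map FFFFF...........)
[4] unlink(b) — a=0,2,3,4 (map F.FFF...........)
[5] unlink(a) —  (map ................)
[6] create(b) — b=0 (map F...............)
[7] append(b, 3) — b=0,1,2,3 (map FFFF............)
[8] append(b, 1) — b=0,1,2,3,4 (map FFFFF...........)
[9] append(b, 3) — b=0,1,2,3,4,5,6,7 (map FFFFFFFF........)
[10] append(b, 3) — b=0,1,2,3,4,5,6,7,8,9,10 (map FFFFFFFFFFF.....)
[11] append(b, 3) — b=0,1,2,3,4,5,6,7,8,9,10,11,12,13 (map FFFFFFFFFFFFFF..)
[12] append(b, 1) — b=0,1,2,3,4,5,6,7,8,9,10,11,12,13,14 (map FFFFFFFFFFFFFFF.)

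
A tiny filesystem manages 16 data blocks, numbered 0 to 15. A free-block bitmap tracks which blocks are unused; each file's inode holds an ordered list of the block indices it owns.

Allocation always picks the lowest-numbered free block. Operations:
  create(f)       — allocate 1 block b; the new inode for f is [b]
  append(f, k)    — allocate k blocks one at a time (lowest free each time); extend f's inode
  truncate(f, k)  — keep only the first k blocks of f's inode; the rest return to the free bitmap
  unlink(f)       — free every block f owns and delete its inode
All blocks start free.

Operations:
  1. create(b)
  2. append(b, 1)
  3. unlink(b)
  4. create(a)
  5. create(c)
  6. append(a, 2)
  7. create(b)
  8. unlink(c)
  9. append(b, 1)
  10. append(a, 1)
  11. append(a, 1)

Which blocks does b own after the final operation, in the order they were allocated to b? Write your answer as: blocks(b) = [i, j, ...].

after create(b) → b:[0]  free=[F...............]
after append(b, 1) → b:[0, 1]  free=[FF..............]
after unlink(b) →   free=[................]
after create(a) → a:[0]  free=[F...............]
after create(c) → a:[0], c:[1]  free=[FF..............]
after append(a, 2) → a:[0, 2, 3], c:[1]  free=[FFFF............]
after create(b) → a:[0, 2, 3], b:[4], c:[1]  free=[FFFFF...........]
after unlink(c) → a:[0, 2, 3], b:[4]  free=[F.FFF...........]
after append(b, 1) → a:[0, 2, 3], b:[4, 1]  free=[FFFFF...........]
after append(a, 1) → a:[0, 2, 3, 5], b:[4, 1]  free=[FFFFFF..........]
after append(a, 1) → a:[0, 2, 3, 5, 6], b:[4, 1]  free=[FFFFFFF.........]

blocks(b) = [4, 1]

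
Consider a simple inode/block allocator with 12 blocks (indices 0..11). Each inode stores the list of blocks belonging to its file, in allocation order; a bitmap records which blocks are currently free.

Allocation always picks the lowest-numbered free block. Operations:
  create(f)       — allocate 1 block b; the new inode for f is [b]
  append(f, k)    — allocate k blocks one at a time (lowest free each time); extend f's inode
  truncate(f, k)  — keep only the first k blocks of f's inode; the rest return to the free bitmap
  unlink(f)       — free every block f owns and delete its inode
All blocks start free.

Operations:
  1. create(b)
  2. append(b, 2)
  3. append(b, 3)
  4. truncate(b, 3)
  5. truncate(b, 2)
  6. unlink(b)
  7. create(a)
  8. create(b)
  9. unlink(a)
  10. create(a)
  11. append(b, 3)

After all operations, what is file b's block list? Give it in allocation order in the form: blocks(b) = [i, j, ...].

create(b): bitmap=F........... | b=[0]
append(b, 2): bitmap=FFF......... | b=[0, 1, 2]
append(b, 3): bitmap=FFFFFF...... | b=[0, 1, 2, 3, 4, 5]
truncate(b, 3): bitmap=FFF......... | b=[0, 1, 2]
truncate(b, 2): bitmap=FF.......... | b=[0, 1]
unlink(b): bitmap=............ | 
create(a): bitmap=F........... | a=[0]
create(b): bitmap=FF.......... | a=[0] b=[1]
unlink(a): bitmap=.F.......... | b=[1]
create(a): bitmap=FF.......... | a=[0] b=[1]
append(b, 3): bitmap=FFFFF....... | a=[0] b=[1, 2, 3, 4]

blocks(b) = [1, 2, 3, 4]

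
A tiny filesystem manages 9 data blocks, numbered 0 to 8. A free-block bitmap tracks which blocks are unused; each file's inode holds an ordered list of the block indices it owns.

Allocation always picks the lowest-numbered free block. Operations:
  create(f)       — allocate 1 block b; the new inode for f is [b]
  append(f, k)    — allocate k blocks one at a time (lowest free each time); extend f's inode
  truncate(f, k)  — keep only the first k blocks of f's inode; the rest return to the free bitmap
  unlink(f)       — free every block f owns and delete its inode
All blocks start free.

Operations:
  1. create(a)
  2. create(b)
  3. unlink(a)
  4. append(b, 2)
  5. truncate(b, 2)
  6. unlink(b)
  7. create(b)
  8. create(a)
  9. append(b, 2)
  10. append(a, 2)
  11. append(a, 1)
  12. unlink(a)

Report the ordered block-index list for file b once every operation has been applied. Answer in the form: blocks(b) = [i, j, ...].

blocks(b) = [0, 2, 3]

create(a): bitmap=F........ | a=[0]
create(b): bitmap=FF....... | a=[0] b=[1]
unlink(a): bitmap=.F....... | b=[1]
append(b, 2): bitmap=FFF...... | b=[1, 0, 2]
truncate(b, 2): bitmap=FF....... | b=[1, 0]
unlink(b): bitmap=......... | 
create(b): bitmap=F........ | b=[0]
create(a): bitmap=FF....... | a=[1] b=[0]
append(b, 2): bitmap=FFFF..... | a=[1] b=[0, 2, 3]
append(a, 2): bitmap=FFFFFF... | a=[1, 4, 5] b=[0, 2, 3]
append(a, 1): bitmap=FFFFFFF.. | a=[1, 4, 5, 6] b=[0, 2, 3]
unlink(a): bitmap=F.FF..... | b=[0, 2, 3]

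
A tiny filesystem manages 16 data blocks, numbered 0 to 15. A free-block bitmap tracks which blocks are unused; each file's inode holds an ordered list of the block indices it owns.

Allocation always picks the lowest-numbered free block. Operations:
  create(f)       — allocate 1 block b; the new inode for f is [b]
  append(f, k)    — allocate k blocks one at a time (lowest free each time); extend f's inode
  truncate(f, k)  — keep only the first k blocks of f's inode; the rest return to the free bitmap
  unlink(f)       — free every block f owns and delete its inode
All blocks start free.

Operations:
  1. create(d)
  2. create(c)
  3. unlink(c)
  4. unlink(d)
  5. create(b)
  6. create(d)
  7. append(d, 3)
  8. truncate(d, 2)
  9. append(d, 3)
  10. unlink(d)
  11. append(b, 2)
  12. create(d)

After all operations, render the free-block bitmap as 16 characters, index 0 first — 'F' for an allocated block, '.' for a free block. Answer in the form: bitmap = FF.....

[1] create(d) — d=0 (map F...............)
[2] create(c) — c=1 d=0 (map FF..............)
[3] unlink(c) — d=0 (map F...............)
[4] unlink(d) —  (map ................)
[5] create(b) — b=0 (map F...............)
[6] create(d) — b=0 d=1 (map FF..............)
[7] append(d, 3) — b=0 d=1,2,3,4 (map FFFFF...........)
[8] truncate(d, 2) — b=0 d=1,2 (map FFF.............)
[9] append(d, 3) — b=0 d=1,2,3,4,5 (map FFFFFF..........)
[10] unlink(d) — b=0 (map F...............)
[11] append(b, 2) — b=0,1,2 (map FFF.............)
[12] create(d) — b=0,1,2 d=3 (map FFFF............)

bitmap = FFFF............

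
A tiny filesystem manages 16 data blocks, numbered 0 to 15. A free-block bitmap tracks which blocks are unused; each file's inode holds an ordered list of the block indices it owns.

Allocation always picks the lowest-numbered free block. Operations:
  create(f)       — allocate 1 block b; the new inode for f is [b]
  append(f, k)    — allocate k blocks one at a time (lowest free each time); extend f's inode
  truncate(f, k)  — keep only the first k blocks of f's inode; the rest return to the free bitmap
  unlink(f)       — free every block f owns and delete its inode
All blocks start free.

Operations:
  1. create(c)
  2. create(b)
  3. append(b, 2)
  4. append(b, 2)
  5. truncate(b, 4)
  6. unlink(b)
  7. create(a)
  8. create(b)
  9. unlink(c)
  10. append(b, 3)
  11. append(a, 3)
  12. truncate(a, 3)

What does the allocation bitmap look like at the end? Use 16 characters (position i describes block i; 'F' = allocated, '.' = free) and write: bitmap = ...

[1] create(c) — c=0 (map F...............)
[2] create(b) — b=1 c=0 (map FF..............)
[3] append(b, 2) — b=1,2,3 c=0 (map FFFF............)
[4] append(b, 2) — b=1,2,3,4,5 c=0 (map FFFFFF..........)
[5] truncate(b, 4) — b=1,2,3,4 c=0 (map FFFFF...........)
[6] unlink(b) — c=0 (map F...............)
[7] create(a) — a=1 c=0 (map FF..............)
[8] create(b) — a=1 b=2 c=0 (map FFF.............)
[9] unlink(c) — a=1 b=2 (map .FF.............)
[10] append(b, 3) — a=1 b=2,0,3,4 (map FFFFF...........)
[11] append(a, 3) — a=1,5,6,7 b=2,0,3,4 (map FFFFFFFF........)
[12] truncate(a, 3) — a=1,5,6 b=2,0,3,4 (map FFFFFFF.........)

bitmap = FFFFFFF.........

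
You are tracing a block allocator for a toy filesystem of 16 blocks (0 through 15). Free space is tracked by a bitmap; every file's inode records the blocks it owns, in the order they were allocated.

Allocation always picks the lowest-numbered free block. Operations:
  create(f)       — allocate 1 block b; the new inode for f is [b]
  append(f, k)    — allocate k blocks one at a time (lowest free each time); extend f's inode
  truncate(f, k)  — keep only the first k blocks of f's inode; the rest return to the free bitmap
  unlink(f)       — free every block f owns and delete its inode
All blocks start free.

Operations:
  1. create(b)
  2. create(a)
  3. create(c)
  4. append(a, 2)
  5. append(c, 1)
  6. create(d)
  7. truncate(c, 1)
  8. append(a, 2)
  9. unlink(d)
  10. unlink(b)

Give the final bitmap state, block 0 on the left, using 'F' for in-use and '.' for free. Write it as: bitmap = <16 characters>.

bitmap = .FFFFF.F........

[1] create(b) — b=0 (map F...............)
[2] create(a) — a=1 b=0 (map FF..............)
[3] create(c) — a=1 b=0 c=2 (map FFF.............)
[4] append(a, 2) — a=1,3,4 b=0 c=2 (map FFFFF...........)
[5] append(c, 1) — a=1,3,4 b=0 c=2,5 (map FFFFFF..........)
[6] create(d) — a=1,3,4 b=0 c=2,5 d=6 (map FFFFFFF.........)
[7] truncate(c, 1) — a=1,3,4 b=0 c=2 d=6 (map FFFFF.F.........)
[8] append(a, 2) — a=1,3,4,5,7 b=0 c=2 d=6 (map FFFFFFFF........)
[9] unlink(d) — a=1,3,4,5,7 b=0 c=2 (map FFFFFF.F........)
[10] unlink(b) — a=1,3,4,5,7 c=2 (map .FFFFF.F........)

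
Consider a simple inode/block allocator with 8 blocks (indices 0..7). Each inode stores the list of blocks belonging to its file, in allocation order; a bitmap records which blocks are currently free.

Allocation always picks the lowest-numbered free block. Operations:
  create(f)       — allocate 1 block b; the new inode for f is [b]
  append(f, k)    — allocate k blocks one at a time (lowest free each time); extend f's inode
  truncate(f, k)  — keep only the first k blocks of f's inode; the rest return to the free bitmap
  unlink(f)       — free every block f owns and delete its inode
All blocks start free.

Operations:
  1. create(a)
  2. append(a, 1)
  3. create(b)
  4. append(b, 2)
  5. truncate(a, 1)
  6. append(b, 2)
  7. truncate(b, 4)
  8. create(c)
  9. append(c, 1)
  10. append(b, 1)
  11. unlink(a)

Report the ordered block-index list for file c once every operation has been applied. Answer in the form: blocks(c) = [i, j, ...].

blocks(c) = [5, 6]

create(a): bitmap=F....... | a=[0]
append(a, 1): bitmap=FF...... | a=[0, 1]
create(b): bitmap=FFF..... | a=[0, 1] b=[2]
append(b, 2): bitmap=FFFFF... | a=[0, 1] b=[2, 3, 4]
truncate(a, 1): bitmap=F.FFF... | a=[0] b=[2, 3, 4]
append(b, 2): bitmap=FFFFFF.. | a=[0] b=[2, 3, 4, 1, 5]
truncate(b, 4): bitmap=FFFFF... | a=[0] b=[2, 3, 4, 1]
create(c): bitmap=FFFFFF.. | a=[0] b=[2, 3, 4, 1] c=[5]
append(c, 1): bitmap=FFFFFFF. | a=[0] b=[2, 3, 4, 1] c=[5, 6]
append(b, 1): bitmap=FFFFFFFF | a=[0] b=[2, 3, 4, 1, 7] c=[5, 6]
unlink(a): bitmap=.FFFFFFF | b=[2, 3, 4, 1, 7] c=[5, 6]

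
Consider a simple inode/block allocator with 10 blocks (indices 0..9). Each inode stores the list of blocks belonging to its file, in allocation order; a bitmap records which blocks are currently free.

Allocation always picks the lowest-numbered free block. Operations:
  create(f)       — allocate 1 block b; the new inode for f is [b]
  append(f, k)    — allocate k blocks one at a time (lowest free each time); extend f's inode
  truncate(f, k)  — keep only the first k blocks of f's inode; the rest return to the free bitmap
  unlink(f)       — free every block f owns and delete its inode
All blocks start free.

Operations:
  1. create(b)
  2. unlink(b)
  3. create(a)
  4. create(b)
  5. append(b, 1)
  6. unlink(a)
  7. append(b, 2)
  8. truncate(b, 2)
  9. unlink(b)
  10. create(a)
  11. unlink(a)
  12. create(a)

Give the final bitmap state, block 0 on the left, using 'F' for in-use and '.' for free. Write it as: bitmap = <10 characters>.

bitmap = F.........

  1. create(b)  ⇒  F.........  {b→[0]}
  2. unlink(b)  ⇒  ..........  {}
  3. create(a)  ⇒  F.........  {a→[0]}
  4. create(b)  ⇒  FF........  {a→[0]; b→[1]}
  5. append(b, 1)  ⇒  FFF.......  {a→[0]; b→[1, 2]}
  6. unlink(a)  ⇒  .FF.......  {b→[1, 2]}
  7. append(b, 2)  ⇒  FFFF......  {b→[1, 2, 0, 3]}
  8. truncate(b, 2)  ⇒  .FF.......  {b→[1, 2]}
  9. unlink(b)  ⇒  ..........  {}
  10. create(a)  ⇒  F.........  {a→[0]}
  11. unlink(a)  ⇒  ..........  {}
  12. create(a)  ⇒  F.........  {a→[0]}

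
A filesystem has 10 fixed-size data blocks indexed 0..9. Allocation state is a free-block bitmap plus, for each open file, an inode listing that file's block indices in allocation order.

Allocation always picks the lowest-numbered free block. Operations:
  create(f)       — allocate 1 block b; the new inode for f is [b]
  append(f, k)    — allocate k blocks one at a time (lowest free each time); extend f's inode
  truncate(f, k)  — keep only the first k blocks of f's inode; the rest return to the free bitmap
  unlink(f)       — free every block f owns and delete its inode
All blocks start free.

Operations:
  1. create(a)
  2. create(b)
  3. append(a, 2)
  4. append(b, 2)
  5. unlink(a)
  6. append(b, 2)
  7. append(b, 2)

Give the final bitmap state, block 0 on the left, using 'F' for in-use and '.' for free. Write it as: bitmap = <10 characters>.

  1. create(a)  ⇒  F.........  {a→[0]}
  2. create(b)  ⇒  FF........  {a→[0]; b→[1]}
  3. append(a, 2)  ⇒  FFFF......  {a→[0, 2, 3]; b→[1]}
  4. append(b, 2)  ⇒  FFFFFF....  {a→[0, 2, 3]; b→[1, 4, 5]}
  5. unlink(a)  ⇒  .F..FF....  {b→[1, 4, 5]}
  6. append(b, 2)  ⇒  FFF.FF....  {b→[1, 4, 5, 0, 2]}
  7. append(b, 2)  ⇒  FFFFFFF...  {b→[1, 4, 5, 0, 2, 3, 6]}

bitmap = FFFFFFF...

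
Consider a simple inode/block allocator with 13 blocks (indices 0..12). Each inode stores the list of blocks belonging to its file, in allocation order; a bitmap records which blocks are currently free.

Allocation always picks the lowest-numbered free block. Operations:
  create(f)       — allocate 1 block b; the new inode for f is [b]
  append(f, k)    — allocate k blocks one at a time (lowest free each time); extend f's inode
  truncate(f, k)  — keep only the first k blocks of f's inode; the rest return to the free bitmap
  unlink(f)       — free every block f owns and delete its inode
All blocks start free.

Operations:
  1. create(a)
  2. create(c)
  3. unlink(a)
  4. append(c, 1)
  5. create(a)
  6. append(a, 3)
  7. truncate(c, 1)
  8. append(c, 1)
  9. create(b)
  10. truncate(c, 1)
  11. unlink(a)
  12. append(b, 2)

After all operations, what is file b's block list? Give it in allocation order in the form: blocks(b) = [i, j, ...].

after create(a) → a:[0]  free=[F............]
after create(c) → a:[0], c:[1]  free=[FF...........]
after unlink(a) → c:[1]  free=[.F...........]
after append(c, 1) → c:[1, 0]  free=[FF...........]
after create(a) → a:[2], c:[1, 0]  free=[FFF..........]
after append(a, 3) → a:[2, 3, 4, 5], c:[1, 0]  free=[FFFFFF.......]
after truncate(c, 1) → a:[2, 3, 4, 5], c:[1]  free=[.FFFFF.......]
after append(c, 1) → a:[2, 3, 4, 5], c:[1, 0]  free=[FFFFFF.......]
after create(b) → a:[2, 3, 4, 5], b:[6], c:[1, 0]  free=[FFFFFFF......]
after truncate(c, 1) → a:[2, 3, 4, 5], b:[6], c:[1]  free=[.FFFFFF......]
after unlink(a) → b:[6], c:[1]  free=[.F....F......]
after append(b, 2) → b:[6, 0, 2], c:[1]  free=[FFF...F......]

blocks(b) = [6, 0, 2]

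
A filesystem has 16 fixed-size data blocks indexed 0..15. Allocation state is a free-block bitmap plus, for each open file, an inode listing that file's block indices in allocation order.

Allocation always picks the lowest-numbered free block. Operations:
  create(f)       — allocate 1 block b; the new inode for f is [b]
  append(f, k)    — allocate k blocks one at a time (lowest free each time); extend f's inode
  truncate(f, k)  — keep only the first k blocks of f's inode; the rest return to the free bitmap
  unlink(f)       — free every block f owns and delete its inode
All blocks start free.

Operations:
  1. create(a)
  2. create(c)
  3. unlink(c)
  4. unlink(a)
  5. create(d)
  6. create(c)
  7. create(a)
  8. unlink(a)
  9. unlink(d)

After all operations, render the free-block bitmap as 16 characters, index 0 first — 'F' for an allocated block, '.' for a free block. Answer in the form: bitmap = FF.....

create(a): bitmap=F............... | a=[0]
create(c): bitmap=FF.............. | a=[0] c=[1]
unlink(c): bitmap=F............... | a=[0]
unlink(a): bitmap=................ | 
create(d): bitmap=F............... | d=[0]
create(c): bitmap=FF.............. | c=[1] d=[0]
create(a): bitmap=FFF............. | a=[2] c=[1] d=[0]
unlink(a): bitmap=FF.............. | c=[1] d=[0]
unlink(d): bitmap=.F.............. | c=[1]

bitmap = .F..............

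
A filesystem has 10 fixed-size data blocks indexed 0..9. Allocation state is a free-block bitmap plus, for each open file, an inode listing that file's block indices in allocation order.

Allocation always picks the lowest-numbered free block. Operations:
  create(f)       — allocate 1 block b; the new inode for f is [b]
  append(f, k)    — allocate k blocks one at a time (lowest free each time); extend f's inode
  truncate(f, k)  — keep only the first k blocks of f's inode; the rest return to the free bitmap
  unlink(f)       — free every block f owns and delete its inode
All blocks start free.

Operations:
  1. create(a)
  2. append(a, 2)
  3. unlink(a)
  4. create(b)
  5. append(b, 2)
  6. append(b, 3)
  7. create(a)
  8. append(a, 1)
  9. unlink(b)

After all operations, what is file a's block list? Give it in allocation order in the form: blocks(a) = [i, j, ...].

[1] create(a) — a=0 (map F.........)
[2] append(a, 2) — a=0,1,2 (map FFF.......)
[3] unlink(a) —  (map ..........)
[4] create(b) — b=0 (map F.........)
[5] append(b, 2) — b=0,1,2 (map FFF.......)
[6] append(b, 3) — b=0,1,2,3,4,5 (map FFFFFF....)
[7] create(a) — a=6 b=0,1,2,3,4,5 (map FFFFFFF...)
[8] append(a, 1) — a=6,7 b=0,1,2,3,4,5 (map FFFFFFFF..)
[9] unlink(b) — a=6,7 (map ......FF..)

blocks(a) = [6, 7]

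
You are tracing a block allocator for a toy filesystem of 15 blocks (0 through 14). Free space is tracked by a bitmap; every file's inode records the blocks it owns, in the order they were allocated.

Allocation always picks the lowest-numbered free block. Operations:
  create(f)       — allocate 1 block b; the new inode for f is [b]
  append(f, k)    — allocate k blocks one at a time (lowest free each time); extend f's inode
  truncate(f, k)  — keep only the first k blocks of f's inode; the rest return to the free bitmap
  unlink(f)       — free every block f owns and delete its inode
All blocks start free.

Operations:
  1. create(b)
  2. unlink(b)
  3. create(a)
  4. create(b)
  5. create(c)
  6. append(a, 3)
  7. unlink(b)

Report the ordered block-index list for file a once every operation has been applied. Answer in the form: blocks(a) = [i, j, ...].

blocks(a) = [0, 3, 4, 5]

after create(b) → b:[0]  free=[F..............]
after unlink(b) →   free=[...............]
after create(a) → a:[0]  free=[F..............]
after create(b) → a:[0], b:[1]  free=[FF.............]
after create(c) → a:[0], b:[1], c:[2]  free=[FFF............]
after append(a, 3) → a:[0, 3, 4, 5], b:[1], c:[2]  free=[FFFFFF.........]
after unlink(b) → a:[0, 3, 4, 5], c:[2]  free=[F.FFFF.........]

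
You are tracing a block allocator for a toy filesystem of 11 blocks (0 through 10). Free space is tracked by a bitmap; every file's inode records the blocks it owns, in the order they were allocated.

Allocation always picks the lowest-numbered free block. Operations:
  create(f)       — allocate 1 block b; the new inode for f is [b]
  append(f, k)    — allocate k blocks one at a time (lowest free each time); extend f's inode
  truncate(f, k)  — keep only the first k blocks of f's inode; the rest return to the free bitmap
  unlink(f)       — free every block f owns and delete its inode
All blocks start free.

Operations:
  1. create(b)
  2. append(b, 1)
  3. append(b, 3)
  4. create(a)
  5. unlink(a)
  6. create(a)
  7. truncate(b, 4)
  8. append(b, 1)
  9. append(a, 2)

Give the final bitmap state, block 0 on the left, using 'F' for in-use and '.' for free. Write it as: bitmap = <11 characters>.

bitmap = FFFFFFFF...

after create(b) → b:[0]  free=[F..........]
after append(b, 1) → b:[0, 1]  free=[FF.........]
after append(b, 3) → b:[0, 1, 2, 3, 4]  free=[FFFFF......]
after create(a) → a:[5], b:[0, 1, 2, 3, 4]  free=[FFFFFF.....]
after unlink(a) → b:[0, 1, 2, 3, 4]  free=[FFFFF......]
after create(a) → a:[5], b:[0, 1, 2, 3, 4]  free=[FFFFFF.....]
after truncate(b, 4) → a:[5], b:[0, 1, 2, 3]  free=[FFFF.F.....]
after append(b, 1) → a:[5], b:[0, 1, 2, 3, 4]  free=[FFFFFF.....]
after append(a, 2) → a:[5, 6, 7], b:[0, 1, 2, 3, 4]  free=[FFFFFFFF...]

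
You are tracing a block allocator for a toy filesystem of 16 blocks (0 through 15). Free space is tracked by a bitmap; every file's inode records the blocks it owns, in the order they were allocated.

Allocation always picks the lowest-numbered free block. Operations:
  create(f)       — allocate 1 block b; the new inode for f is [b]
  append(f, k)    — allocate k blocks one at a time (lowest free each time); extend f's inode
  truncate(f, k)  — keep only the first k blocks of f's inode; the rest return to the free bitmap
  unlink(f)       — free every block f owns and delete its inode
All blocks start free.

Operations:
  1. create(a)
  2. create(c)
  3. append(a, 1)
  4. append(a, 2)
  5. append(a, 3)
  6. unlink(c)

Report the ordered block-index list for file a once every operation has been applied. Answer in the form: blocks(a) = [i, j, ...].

blocks(a) = [0, 2, 3, 4, 5, 6, 7]

create(a): bitmap=F............... | a=[0]
create(c): bitmap=FF.............. | a=[0] c=[1]
append(a, 1): bitmap=FFF............. | a=[0, 2] c=[1]
append(a, 2): bitmap=FFFFF........... | a=[0, 2, 3, 4] c=[1]
append(a, 3): bitmap=FFFFFFFF........ | a=[0, 2, 3, 4, 5, 6, 7] c=[1]
unlink(c): bitmap=F.FFFFFF........ | a=[0, 2, 3, 4, 5, 6, 7]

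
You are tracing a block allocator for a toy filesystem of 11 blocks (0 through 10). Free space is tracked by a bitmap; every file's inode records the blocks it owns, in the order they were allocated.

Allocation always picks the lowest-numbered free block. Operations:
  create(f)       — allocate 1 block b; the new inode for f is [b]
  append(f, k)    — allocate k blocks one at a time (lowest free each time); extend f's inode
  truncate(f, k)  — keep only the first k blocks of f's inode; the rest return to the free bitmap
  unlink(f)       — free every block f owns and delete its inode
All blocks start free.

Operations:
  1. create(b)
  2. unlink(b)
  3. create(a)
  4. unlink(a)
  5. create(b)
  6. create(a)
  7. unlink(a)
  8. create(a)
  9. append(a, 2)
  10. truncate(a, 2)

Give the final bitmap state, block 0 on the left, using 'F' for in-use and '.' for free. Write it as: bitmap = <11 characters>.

after create(b) → b:[0]  free=[F..........]
after unlink(b) →   free=[...........]
after create(a) → a:[0]  free=[F..........]
after unlink(a) →   free=[...........]
after create(b) → b:[0]  free=[F..........]
after create(a) → a:[1], b:[0]  free=[FF.........]
after unlink(a) → b:[0]  free=[F..........]
after create(a) → a:[1], b:[0]  free=[FF.........]
after append(a, 2) → a:[1, 2, 3], b:[0]  free=[FFFF.......]
after truncate(a, 2) → a:[1, 2], b:[0]  free=[FFF........]

bitmap = FFF........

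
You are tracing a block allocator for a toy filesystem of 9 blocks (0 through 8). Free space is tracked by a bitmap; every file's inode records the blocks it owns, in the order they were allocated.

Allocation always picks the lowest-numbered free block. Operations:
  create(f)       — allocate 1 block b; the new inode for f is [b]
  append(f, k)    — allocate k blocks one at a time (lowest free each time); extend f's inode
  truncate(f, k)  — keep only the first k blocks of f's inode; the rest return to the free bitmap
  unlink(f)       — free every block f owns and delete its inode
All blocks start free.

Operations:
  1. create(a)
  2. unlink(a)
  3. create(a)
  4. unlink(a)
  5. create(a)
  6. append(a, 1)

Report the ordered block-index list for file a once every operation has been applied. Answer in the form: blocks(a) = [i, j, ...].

after create(a) → a:[0]  free=[F........]
after unlink(a) →   free=[.........]
after create(a) → a:[0]  free=[F........]
after unlink(a) →   free=[.........]
after create(a) → a:[0]  free=[F........]
after append(a, 1) → a:[0, 1]  free=[FF.......]

blocks(a) = [0, 1]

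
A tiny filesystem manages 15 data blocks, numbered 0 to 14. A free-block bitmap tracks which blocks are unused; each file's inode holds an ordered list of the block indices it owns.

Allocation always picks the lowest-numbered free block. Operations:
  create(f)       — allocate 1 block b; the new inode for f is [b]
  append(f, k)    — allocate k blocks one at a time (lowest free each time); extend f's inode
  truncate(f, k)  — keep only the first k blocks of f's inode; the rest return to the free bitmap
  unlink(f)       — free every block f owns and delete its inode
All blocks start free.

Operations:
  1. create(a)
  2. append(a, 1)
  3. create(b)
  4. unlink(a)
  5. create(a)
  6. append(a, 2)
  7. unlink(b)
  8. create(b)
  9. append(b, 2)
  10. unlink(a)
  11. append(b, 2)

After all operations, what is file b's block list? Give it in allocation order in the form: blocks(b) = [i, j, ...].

blocks(b) = [2, 4, 5, 0, 1]

  1. create(a)  ⇒  F..............  {a→[0]}
  2. append(a, 1)  ⇒  FF.............  {a→[0, 1]}
  3. create(b)  ⇒  FFF............  {a→[0, 1]; b→[2]}
  4. unlink(a)  ⇒  ..F............  {b→[2]}
  5. create(a)  ⇒  F.F............  {a→[0]; b→[2]}
  6. append(a, 2)  ⇒  FFFF...........  {a→[0, 1, 3]; b→[2]}
  7. unlink(b)  ⇒  FF.F...........  {a→[0, 1, 3]}
  8. create(b)  ⇒  FFFF...........  {a→[0, 1, 3]; b→[2]}
  9. append(b, 2)  ⇒  FFFFFF.........  {a→[0, 1, 3]; b→[2, 4, 5]}
  10. unlink(a)  ⇒  ..F.FF.........  {b→[2, 4, 5]}
  11. append(b, 2)  ⇒  FFF.FF.........  {b→[2, 4, 5, 0, 1]}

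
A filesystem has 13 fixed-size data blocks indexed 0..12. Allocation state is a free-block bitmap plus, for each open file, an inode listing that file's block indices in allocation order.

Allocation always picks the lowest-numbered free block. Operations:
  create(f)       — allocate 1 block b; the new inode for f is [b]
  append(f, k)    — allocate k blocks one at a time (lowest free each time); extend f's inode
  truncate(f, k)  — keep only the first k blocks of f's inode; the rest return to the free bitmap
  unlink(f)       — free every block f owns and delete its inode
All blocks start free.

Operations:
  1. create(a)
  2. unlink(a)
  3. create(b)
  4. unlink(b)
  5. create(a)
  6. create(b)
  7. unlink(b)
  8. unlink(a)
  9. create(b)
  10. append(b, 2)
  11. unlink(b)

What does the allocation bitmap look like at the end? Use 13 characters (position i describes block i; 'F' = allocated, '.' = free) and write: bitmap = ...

create(a): bitmap=F............ | a=[0]
unlink(a): bitmap=............. | 
create(b): bitmap=F............ | b=[0]
unlink(b): bitmap=............. | 
create(a): bitmap=F............ | a=[0]
create(b): bitmap=FF........... | a=[0] b=[1]
unlink(b): bitmap=F............ | a=[0]
unlink(a): bitmap=............. | 
create(b): bitmap=F............ | b=[0]
append(b, 2): bitmap=FFF.......... | b=[0, 1, 2]
unlink(b): bitmap=............. | 

bitmap = .............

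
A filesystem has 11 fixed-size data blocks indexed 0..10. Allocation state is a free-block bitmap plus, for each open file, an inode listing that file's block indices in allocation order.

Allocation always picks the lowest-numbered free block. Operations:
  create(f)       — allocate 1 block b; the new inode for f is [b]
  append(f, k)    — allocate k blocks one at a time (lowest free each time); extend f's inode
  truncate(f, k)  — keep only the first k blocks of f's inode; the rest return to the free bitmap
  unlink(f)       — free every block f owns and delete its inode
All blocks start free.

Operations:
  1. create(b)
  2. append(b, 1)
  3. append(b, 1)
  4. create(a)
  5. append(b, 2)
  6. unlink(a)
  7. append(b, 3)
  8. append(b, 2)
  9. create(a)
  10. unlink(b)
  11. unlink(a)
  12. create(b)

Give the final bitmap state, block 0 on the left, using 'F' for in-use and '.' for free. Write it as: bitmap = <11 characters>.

  1. create(b)  ⇒  F..........  {b→[0]}
  2. append(b, 1)  ⇒  FF.........  {b→[0, 1]}
  3. append(b, 1)  ⇒  FFF........  {b→[0, 1, 2]}
  4. create(a)  ⇒  FFFF.......  {a→[3]; b→[0, 1, 2]}
  5. append(b, 2)  ⇒  FFFFFF.....  {a→[3]; b→[0, 1, 2, 4, 5]}
  6. unlink(a)  ⇒  FFF.FF.....  {b→[0, 1, 2, 4, 5]}
  7. append(b, 3)  ⇒  FFFFFFFF...  {b→[0, 1, 2, 4, 5, 3, 6, 7]}
  8. append(b, 2)  ⇒  FFFFFFFFFF.  {b→[0, 1, 2, 4, 5, 3, 6, 7, 8, 9]}
  9. create(a)  ⇒  FFFFFFFFFFF  {a→[10]; b→[0, 1, 2, 4, 5, 3, 6, 7, 8, 9]}
  10. unlink(b)  ⇒  ..........F  {a→[10]}
  11. unlink(a)  ⇒  ...........  {}
  12. create(b)  ⇒  F..........  {b→[0]}

bitmap = F..........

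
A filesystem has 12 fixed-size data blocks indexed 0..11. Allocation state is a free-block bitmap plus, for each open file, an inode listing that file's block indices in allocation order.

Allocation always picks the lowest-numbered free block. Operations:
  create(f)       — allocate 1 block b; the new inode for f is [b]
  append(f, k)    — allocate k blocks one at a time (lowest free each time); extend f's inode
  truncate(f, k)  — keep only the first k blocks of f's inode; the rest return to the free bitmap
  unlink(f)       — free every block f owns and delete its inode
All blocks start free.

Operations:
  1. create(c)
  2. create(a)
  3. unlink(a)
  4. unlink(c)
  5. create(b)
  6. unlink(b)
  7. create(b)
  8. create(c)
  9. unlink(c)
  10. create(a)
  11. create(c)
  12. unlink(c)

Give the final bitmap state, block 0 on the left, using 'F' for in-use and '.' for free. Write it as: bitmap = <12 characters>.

after create(c) → c:[0]  free=[F...........]
after create(a) → a:[1], c:[0]  free=[FF..........]
after unlink(a) → c:[0]  free=[F...........]
after unlink(c) →   free=[............]
after create(b) → b:[0]  free=[F...........]
after unlink(b) →   free=[............]
after create(b) → b:[0]  free=[F...........]
after create(c) → b:[0], c:[1]  free=[FF..........]
after unlink(c) → b:[0]  free=[F...........]
after create(a) → a:[1], b:[0]  free=[FF..........]
after create(c) → a:[1], b:[0], c:[2]  free=[FFF.........]
after unlink(c) → a:[1], b:[0]  free=[FF..........]

bitmap = FF..........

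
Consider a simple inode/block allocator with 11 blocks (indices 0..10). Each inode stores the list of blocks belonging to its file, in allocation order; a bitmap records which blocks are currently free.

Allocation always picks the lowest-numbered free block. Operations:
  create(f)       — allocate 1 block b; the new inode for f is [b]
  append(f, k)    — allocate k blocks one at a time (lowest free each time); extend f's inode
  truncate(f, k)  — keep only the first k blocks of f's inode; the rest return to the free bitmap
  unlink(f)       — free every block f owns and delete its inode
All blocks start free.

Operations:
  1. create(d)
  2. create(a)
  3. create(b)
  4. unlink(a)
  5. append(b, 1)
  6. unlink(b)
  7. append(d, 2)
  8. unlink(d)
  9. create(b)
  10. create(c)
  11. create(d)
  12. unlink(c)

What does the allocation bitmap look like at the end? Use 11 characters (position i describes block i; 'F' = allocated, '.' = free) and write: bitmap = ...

bitmap = F.F........

  1. create(d)  ⇒  F..........  {d→[0]}
  2. create(a)  ⇒  FF.........  {a→[1]; d→[0]}
  3. create(b)  ⇒  FFF........  {a→[1]; b→[2]; d→[0]}
  4. unlink(a)  ⇒  F.F........  {b→[2]; d→[0]}
  5. append(b, 1)  ⇒  FFF........  {b→[2, 1]; d→[0]}
  6. unlink(b)  ⇒  F..........  {d→[0]}
  7. append(d, 2)  ⇒  FFF........  {d→[0, 1, 2]}
  8. unlink(d)  ⇒  ...........  {}
  9. create(b)  ⇒  F..........  {b→[0]}
  10. create(c)  ⇒  FF.........  {b→[0]; c→[1]}
  11. create(d)  ⇒  FFF........  {b→[0]; c→[1]; d→[2]}
  12. unlink(c)  ⇒  F.F........  {b→[0]; d→[2]}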